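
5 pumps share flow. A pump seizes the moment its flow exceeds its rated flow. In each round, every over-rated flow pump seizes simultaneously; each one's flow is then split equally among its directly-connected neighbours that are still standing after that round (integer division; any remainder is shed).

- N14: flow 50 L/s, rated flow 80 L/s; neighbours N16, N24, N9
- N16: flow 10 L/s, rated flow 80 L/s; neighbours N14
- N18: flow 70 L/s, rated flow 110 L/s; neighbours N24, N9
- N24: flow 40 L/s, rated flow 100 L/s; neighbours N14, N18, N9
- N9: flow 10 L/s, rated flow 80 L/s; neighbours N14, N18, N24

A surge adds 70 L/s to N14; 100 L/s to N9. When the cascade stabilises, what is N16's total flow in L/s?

70

Round 1 — N14 at 120 > 80; N9 at 110 > 80. N14, N9 seize.
  N14 sheds 120 L/s to N16, N24: 60 each.
    N16: 10+60 = 70 ≤ 80
    N24: 40+60 = 100 ≤ 100
  N9 sheds 110 L/s to N18, N24: 55 each.
    N18: 70+55 = 125 > 110
    N24: 100+55 = 155 > 100
Round 2 — N18, N24 seize.
  N18 sheds 125 L/s: no online neighbours, lost.
  N24 sheds 155 L/s: no online neighbours, lost.
No further seizures.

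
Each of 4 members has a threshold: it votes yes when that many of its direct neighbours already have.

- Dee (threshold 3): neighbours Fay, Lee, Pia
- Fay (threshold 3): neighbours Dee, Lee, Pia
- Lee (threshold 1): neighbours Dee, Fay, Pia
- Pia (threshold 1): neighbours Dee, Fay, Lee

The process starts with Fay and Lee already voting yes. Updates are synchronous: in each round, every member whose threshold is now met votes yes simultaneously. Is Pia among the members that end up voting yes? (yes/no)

Round 1 — Fay, Lee vote yes (initial).
Round 2 — checking thresholds:
  Dee: 2 of 3 neighbours < 3, below threshold.
  Pia: 2 of 3 neighbours ≥ 1, votes yes.
Round 3 — checking thresholds:
  Dee: 3 of 3 neighbours ≥ 3, votes yes.
Round 4 — no new yes votes; cascade stops.

yes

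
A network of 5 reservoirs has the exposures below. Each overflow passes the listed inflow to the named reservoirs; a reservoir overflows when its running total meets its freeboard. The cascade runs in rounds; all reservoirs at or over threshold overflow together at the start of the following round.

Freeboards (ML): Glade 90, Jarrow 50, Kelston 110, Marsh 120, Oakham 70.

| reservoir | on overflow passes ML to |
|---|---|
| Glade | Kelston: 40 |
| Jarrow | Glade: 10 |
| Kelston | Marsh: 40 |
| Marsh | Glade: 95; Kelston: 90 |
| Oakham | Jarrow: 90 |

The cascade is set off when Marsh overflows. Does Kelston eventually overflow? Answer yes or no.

yes

Round 1 — Marsh overflows (initial).
  Glade: +95 → 95 ≥ 90
  Kelston: +90 → 90 < 110
Round 2 — Glade overflows.
  Kelston: +40 → 130 ≥ 110
Round 3 — Kelston overflows.
No further overflows.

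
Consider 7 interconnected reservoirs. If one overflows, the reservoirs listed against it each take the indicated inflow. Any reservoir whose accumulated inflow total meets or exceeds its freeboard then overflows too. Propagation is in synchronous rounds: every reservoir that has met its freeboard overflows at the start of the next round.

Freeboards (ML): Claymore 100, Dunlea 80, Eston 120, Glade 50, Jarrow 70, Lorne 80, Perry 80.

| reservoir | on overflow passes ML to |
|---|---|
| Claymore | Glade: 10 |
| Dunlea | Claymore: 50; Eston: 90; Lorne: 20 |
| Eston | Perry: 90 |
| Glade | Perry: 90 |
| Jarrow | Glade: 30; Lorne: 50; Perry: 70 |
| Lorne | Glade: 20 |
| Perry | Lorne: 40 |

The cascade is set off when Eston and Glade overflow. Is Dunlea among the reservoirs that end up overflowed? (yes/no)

Round 1 — Eston, Glade overflow (initial).
  Perry: +90+90 → 180 ≥ 80
Round 2 — Perry overflows.
  Lorne: +40 → 40 < 80
No further overflows.

no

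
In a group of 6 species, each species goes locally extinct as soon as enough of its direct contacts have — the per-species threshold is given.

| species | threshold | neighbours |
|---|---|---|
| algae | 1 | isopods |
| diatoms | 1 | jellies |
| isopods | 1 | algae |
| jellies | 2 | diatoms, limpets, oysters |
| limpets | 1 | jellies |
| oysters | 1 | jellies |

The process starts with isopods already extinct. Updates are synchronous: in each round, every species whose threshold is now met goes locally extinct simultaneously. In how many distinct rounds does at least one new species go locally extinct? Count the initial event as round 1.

Round 1 — isopods goes locally extinct (initial).
Round 2 — checking thresholds:
  algae: 1 of 1 neighbours ≥ 1, goes locally extinct.
Round 3 — no new extinctions; cascade stops.

2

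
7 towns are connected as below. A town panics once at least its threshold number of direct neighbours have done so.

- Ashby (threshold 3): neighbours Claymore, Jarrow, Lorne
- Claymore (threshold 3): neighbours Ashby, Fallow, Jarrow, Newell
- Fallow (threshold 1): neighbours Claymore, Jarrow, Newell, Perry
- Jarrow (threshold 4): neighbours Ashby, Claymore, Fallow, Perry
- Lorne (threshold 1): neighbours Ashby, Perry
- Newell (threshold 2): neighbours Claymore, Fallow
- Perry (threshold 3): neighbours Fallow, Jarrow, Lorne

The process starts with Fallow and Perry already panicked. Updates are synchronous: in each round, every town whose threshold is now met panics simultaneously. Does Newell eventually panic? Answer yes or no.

no

Round 1 — Fallow, Perry panic (initial).
Round 2 — checking thresholds:
  Claymore: 1 of 4 neighbours < 3, holds.
  Jarrow: 2 of 4 neighbours < 4, holds.
  Lorne: 1 of 2 neighbours ≥ 1, panics.
  Newell: 1 of 2 neighbours < 2, holds.
Round 3 — no new panics; cascade stops.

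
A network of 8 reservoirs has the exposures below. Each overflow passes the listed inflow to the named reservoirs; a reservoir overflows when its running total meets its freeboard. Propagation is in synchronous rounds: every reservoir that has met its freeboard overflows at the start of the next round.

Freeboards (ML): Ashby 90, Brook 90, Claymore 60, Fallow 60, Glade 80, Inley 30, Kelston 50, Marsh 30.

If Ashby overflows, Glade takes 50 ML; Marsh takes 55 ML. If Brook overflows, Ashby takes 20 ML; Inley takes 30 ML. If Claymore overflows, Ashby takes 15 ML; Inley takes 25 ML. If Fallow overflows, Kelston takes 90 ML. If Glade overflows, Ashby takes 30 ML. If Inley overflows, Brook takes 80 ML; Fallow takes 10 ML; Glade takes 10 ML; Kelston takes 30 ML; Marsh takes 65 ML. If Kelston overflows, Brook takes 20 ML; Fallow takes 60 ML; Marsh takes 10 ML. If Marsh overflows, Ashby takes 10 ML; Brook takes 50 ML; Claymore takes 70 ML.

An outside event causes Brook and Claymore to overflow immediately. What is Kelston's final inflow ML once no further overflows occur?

30

Round 1 — Brook, Claymore overflow (initial).
  Ashby: +20+15 → 35 < 90
  Inley: +30+25 → 55 ≥ 30
Round 2 — Inley overflows.
  Fallow: +10 → 10 < 60
  Glade: +10 → 10 < 80
  Kelston: +30 → 30 < 50
  Marsh: +65 → 65 ≥ 30
Round 3 — Marsh overflows.
  Ashby: +10 → 45 < 90
No further overflows.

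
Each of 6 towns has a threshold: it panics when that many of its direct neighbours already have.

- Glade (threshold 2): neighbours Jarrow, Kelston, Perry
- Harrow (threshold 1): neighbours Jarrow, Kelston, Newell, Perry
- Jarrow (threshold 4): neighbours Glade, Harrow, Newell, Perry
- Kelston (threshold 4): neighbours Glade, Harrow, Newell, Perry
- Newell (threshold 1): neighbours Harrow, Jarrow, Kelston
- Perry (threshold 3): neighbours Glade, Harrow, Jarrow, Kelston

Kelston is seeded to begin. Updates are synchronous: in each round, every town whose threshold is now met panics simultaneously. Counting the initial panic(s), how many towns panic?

Round 1 — Kelston panics (initial).
Round 2 — checking thresholds:
  Glade: 1 of 3 neighbours < 2, not yet.
  Harrow: 1 of 4 neighbours ≥ 1, panics.
  Newell: 1 of 3 neighbours ≥ 1, panics.
  Perry: 1 of 4 neighbours < 3, not yet.
Round 3 — no new panics; cascade stops.

3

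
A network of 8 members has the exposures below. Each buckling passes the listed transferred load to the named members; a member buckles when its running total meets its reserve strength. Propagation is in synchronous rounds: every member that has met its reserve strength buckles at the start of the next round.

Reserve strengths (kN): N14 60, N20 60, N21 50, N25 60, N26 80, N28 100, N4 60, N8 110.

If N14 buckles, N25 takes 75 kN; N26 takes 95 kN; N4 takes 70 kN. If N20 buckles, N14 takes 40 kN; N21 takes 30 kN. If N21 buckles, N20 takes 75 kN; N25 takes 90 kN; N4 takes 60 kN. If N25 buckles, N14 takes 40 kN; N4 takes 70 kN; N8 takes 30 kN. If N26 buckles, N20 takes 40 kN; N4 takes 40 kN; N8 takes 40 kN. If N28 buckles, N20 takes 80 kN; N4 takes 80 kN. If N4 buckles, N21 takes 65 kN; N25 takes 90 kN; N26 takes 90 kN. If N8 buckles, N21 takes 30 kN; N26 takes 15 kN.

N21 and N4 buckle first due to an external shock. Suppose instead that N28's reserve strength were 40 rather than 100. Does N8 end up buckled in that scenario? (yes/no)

no

With N28's reserve strength at 40:
Round 1 — N21, N4 buckle (initial).
  N20: +75 → 75 ≥ 60
  N25: +90+90 → 180 ≥ 60
  N26: +90 → 90 ≥ 80
Round 2 — N20, N25, N26 buckle.
  N14: +40+40 → 80 ≥ 60
  N8: +30+40 → 70 < 110
Round 3 — N14 buckles.
No further bucklings.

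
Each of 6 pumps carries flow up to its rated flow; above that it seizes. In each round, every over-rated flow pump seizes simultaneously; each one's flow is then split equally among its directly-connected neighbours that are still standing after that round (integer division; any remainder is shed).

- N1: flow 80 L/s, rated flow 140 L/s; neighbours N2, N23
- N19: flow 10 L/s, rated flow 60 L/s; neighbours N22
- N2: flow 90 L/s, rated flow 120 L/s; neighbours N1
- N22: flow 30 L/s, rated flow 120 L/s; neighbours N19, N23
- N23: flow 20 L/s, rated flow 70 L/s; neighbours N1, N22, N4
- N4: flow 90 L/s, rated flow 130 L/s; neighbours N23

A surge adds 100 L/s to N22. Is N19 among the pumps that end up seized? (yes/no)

yes

Round 1 — N22 at 130 > 120. N22 seizes.
  N22 sheds 130 L/s to N19, N23: 65 each.
    N19: 10+65 = 75 > 60
    N23: 20+65 = 85 > 70
Round 2 — N19, N23 seize.
  N19 sheds 75 L/s: no online neighbours, lost.
  N23 sheds 85 L/s to N1, N4: 42 each (1 lost).
    N1: 80+42 = 122 ≤ 140
    N4: 90+42 = 132 > 130
Round 3 — N4 seizes.
  N4 sheds 132 L/s: no online neighbours, lost.
No further seizures.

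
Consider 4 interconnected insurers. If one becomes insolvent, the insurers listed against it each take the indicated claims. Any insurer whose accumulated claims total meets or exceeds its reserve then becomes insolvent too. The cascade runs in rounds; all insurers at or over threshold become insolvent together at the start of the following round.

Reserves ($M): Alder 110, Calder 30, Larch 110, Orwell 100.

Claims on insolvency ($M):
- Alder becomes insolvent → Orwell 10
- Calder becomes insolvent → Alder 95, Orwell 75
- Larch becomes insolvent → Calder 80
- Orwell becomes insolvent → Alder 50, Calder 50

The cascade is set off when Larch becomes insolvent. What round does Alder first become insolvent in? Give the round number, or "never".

Round 1 — Larch becomes insolvent (initial).
  Calder: +80 → 80 ≥ 30
Round 2 — Calder becomes insolvent.
  Alder: +95 → 95 < 110
  Orwell: +75 → 75 < 100
No further insolvencies.

never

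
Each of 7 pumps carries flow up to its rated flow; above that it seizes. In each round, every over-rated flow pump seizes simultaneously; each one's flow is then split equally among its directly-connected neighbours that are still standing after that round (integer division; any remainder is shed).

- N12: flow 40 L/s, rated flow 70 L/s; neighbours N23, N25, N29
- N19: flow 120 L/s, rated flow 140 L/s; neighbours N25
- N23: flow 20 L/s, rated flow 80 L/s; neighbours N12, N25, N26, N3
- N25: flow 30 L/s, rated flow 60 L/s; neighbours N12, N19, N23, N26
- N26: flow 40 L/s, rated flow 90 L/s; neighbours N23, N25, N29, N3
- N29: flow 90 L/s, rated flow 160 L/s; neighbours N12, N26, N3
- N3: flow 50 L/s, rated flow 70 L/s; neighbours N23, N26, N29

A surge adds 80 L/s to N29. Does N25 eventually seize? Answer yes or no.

yes

Round 1 — N29 at 170 > 160. N29 seizes.
  N29 sheds 170 L/s to N12, N26, N3: 56 each (2 lost).
    N12: 40+56 = 96 > 70
    N26: 40+56 = 96 > 90
    N3: 50+56 = 106 > 70
Round 2 — N12, N26, N3 seize.
  N12 sheds 96 L/s to N23, N25: 48 each.
    N23: 20+48 = 68 ≤ 80
    N25: 30+48 = 78 > 60
  N26 sheds 96 L/s to N23, N25: 48 each.
    N23: 68+48 = 116 > 80
    N25: 78+48 = 126 > 60
  N3 sheds 106 L/s to N23: 106 each.
    N23: 116+106 = 222 > 80
Round 3 — N23, N25 seize.
  N23 sheds 222 L/s: no online neighbours, lost.
  N25 sheds 126 L/s to N19: 126 each.
    N19: 120+126 = 246 > 140
Round 4 — N19 seizes.
  N19 sheds 246 L/s: no online neighbours, lost.
No further seizures.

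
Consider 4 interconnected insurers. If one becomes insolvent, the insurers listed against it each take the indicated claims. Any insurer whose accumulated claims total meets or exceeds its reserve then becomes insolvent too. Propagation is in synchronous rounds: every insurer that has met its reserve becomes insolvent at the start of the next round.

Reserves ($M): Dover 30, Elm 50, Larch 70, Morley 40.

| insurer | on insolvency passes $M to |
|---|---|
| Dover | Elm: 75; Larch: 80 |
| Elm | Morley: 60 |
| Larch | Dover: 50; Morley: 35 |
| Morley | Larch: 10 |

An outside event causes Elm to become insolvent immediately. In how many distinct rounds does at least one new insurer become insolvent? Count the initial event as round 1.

Round 1 — Elm becomes insolvent (initial).
  Morley: +60 → 60 ≥ 40
Round 2 — Morley becomes insolvent.
  Larch: +10 → 10 < 70
No further insolvencies.

2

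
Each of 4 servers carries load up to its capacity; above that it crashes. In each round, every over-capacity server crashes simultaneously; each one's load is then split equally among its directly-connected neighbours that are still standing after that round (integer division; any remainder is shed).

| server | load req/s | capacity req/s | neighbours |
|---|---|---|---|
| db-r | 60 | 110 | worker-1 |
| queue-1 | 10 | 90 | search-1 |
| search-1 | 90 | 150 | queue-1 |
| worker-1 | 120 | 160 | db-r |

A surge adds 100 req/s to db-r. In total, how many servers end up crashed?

Round 1 — db-r at 160 > 110. db-r crashes.
  db-r sheds 160 req/s to worker-1: 160 each.
    worker-1: 120+160 = 280 > 160
Round 2 — worker-1 crashes.
  worker-1 sheds 280 req/s: no online neighbours, lost.
No further crashes.

2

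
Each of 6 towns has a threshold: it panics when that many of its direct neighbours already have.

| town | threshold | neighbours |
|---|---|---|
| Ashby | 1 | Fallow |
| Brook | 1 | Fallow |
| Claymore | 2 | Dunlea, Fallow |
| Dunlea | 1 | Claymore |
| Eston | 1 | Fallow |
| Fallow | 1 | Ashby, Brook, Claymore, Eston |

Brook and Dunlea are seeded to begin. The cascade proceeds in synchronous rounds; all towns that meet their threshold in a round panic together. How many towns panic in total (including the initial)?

6

Round 1 — Brook, Dunlea panic (initial).
Round 2 — checking thresholds:
  Claymore: 1 of 2 neighbours < 2, holds.
  Fallow: 1 of 4 neighbours ≥ 1, panics.
Round 3 — checking thresholds:
  Ashby: 1 of 1 neighbours ≥ 1, panics.
  Claymore: 2 of 2 neighbours ≥ 2, panics.
  Eston: 1 of 1 neighbours ≥ 1, panics.
Round 4 — no new panics; cascade stops.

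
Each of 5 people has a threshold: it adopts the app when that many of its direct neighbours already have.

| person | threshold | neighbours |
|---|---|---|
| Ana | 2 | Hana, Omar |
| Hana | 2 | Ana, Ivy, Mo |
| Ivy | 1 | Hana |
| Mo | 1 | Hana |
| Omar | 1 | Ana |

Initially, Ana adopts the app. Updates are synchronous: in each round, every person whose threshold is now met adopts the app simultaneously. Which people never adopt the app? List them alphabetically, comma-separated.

Hana, Ivy, Mo

Round 1 — Ana adopts the app (initial).
Round 2 — checking thresholds:
  Hana: 1 of 3 neighbours < 2, below threshold.
  Omar: 1 of 1 neighbours ≥ 1, adopts the app.
Round 3 — no new adoptions; cascade stops.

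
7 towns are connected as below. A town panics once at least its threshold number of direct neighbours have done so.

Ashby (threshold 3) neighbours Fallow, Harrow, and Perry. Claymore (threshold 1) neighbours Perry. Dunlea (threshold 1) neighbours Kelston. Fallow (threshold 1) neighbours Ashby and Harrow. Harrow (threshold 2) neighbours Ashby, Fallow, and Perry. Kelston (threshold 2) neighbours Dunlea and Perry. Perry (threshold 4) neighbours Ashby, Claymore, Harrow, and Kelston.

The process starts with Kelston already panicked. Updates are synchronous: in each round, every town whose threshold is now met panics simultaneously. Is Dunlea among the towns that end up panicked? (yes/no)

yes

Round 1 — Kelston panics (initial).
Round 2 — checking thresholds:
  Dunlea: 1 of 1 neighbours ≥ 1, panics.
  Perry: 1 of 4 neighbours < 4, not yet.
Round 3 — no new panics; cascade stops.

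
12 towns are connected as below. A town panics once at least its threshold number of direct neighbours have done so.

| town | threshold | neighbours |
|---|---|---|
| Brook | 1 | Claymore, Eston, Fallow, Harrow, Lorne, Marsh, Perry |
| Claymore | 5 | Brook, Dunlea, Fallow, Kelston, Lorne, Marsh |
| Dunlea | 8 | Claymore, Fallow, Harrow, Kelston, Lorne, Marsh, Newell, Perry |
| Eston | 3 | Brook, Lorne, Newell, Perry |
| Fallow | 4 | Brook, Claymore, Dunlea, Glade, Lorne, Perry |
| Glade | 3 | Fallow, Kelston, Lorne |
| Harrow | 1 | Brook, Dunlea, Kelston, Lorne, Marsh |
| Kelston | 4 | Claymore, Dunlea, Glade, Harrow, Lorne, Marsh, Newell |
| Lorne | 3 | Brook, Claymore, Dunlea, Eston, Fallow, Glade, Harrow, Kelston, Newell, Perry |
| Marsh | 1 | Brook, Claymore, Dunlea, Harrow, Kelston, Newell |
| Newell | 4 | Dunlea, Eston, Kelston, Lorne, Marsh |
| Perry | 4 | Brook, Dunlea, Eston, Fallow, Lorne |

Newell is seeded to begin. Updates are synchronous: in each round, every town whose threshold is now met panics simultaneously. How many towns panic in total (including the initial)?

Round 1 — Newell panics (initial).
Round 2 — checking thresholds:
  Dunlea: 1 of 8 neighbours < 8, holds.
  Eston: 1 of 4 neighbours < 3, holds.
  Kelston: 1 of 7 neighbours < 4, holds.
  Lorne: 1 of 10 neighbours < 3, holds.
  Marsh: 1 of 6 neighbours ≥ 1, panics.
Round 3 — checking thresholds:
  Brook: 1 of 7 neighbours ≥ 1, panics.
  Claymore: 1 of 6 neighbours < 5, holds.
  Dunlea: 2 of 8 neighbours < 8, holds.
  Eston: 1 of 4 neighbours < 3, holds.
  Harrow: 1 of 5 neighbours ≥ 1, panics.
  Kelston: 2 of 7 neighbours < 4, holds.
  Lorne: 1 of 10 neighbours < 3, holds.
Round 4 — checking thresholds:
  Claymore: 2 of 6 neighbours < 5, holds.
  Dunlea: 3 of 8 neighbours < 8, holds.
  Eston: 2 of 4 neighbours < 3, holds.
  Fallow: 1 of 6 neighbours < 4, holds.
  Kelston: 3 of 7 neighbours < 4, holds.
  Lorne: 3 of 10 neighbours ≥ 3, panics.
  Perry: 1 of 5 neighbours < 4, holds.
Round 5 — checking thresholds:
  Claymore: 3 of 6 neighbours < 5, holds.
  Dunlea: 4 of 8 neighbours < 8, holds.
  Eston: 3 of 4 neighbours ≥ 3, panics.
  Fallow: 2 of 6 neighbours < 4, holds.
  Glade: 1 of 3 neighbours < 3, holds.
  Kelston: 4 of 7 neighbours ≥ 4, panics.
  Perry: 2 of 5 neighbours < 4, holds.
Round 6 — no new panics; cascade stops.

7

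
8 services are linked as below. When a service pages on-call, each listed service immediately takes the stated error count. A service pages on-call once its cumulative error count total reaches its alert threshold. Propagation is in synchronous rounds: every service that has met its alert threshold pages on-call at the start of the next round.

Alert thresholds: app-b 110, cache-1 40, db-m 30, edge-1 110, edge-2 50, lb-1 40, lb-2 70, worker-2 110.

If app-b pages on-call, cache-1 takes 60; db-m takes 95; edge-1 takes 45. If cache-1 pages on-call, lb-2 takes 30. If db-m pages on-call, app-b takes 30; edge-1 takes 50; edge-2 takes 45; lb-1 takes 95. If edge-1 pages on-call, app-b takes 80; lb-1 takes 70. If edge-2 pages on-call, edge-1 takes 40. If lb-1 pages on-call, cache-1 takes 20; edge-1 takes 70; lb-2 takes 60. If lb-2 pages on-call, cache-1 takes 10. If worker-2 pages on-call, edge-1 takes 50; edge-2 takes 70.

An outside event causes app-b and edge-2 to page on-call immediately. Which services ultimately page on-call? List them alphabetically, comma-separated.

app-b, cache-1, db-m, edge-1, edge-2, lb-1, lb-2

Round 1 — app-b, edge-2 page on-call (initial).
  cache-1: +60 → 60 ≥ 40
  db-m: +95 → 95 ≥ 30
  edge-1: +45+40 → 85 < 110
Round 2 — cache-1, db-m page on-call.
  edge-1: +50 → 135 ≥ 110
  lb-1: +95 → 95 ≥ 40
  lb-2: +30 → 30 < 70
Round 3 — edge-1, lb-1 page on-call.
  lb-2: +60 → 90 ≥ 70
Round 4 — lb-2 pages on-call.
No further pages.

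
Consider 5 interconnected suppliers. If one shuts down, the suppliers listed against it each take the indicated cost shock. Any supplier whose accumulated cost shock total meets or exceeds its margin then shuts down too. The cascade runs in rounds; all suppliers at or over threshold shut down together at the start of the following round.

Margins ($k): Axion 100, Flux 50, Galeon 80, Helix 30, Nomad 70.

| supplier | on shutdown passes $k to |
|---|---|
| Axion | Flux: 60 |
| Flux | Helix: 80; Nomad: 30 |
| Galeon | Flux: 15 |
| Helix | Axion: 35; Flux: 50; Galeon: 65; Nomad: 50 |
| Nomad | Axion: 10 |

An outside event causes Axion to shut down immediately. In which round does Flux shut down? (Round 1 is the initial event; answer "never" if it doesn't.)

Round 1 — Axion shuts down (initial).
  Flux: +60 → 60 ≥ 50
Round 2 — Flux shuts down.
  Helix: +80 → 80 ≥ 30
  Nomad: +30 → 30 < 70
Round 3 — Helix shuts down.
  Galeon: +65 → 65 < 80
  Nomad: +50 → 80 ≥ 70
Round 4 — Nomad shuts down.
No further shutdowns.

2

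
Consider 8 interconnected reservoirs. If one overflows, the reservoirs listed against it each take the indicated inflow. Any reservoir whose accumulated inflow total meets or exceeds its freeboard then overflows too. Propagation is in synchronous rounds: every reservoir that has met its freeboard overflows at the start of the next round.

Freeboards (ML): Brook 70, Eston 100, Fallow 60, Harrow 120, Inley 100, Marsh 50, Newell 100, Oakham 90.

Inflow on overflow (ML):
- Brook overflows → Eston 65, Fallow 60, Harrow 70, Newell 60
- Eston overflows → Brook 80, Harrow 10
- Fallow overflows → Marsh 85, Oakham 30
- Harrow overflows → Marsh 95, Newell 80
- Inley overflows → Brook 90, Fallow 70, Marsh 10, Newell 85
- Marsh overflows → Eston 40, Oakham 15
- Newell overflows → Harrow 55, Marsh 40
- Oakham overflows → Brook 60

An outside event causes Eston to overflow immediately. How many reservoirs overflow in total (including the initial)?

Round 1 — Eston overflows (initial).
  Brook: +80 → 80 ≥ 70
  Harrow: +10 → 10 < 120
Round 2 — Brook overflows.
  Fallow: +60 → 60 ≥ 60
  Harrow: +70 → 80 < 120
  Newell: +60 → 60 < 100
Round 3 — Fallow overflows.
  Marsh: +85 → 85 ≥ 50
  Oakham: +30 → 30 < 90
Round 4 — Marsh overflows.
  Oakham: +15 → 45 < 90
No further overflows.

4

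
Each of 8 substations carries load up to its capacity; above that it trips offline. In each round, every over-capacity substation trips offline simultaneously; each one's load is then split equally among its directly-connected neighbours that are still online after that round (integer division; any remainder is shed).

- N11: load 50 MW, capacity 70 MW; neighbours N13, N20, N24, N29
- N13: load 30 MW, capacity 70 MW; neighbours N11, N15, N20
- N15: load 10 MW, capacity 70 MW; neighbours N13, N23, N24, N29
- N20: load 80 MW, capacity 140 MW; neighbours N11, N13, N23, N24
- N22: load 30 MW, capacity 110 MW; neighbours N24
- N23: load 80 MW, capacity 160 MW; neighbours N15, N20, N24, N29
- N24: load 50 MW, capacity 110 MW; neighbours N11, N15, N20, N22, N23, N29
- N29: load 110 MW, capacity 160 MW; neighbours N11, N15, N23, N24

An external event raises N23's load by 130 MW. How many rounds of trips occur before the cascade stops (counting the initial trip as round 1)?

Round 1 — N23 at 210 > 160. N23 trips offline.
  N23 sheds 210 MW to N15, N20, N24, N29: 52 each (2 lost).
    N15: 10+52 = 62 ≤ 70
    N20: 80+52 = 132 ≤ 140
    N24: 50+52 = 102 ≤ 110
    N29: 110+52 = 162 > 160
Round 2 — N29 trips offline.
  N29 sheds 162 MW to N11, N15, N24: 54 each.
    N11: 50+54 = 104 > 70
    N15: 62+54 = 116 > 70
    N24: 102+54 = 156 > 110
Round 3 — N11, N15, N24 trip offline.
  N11 sheds 104 MW to N13, N20: 52 each.
    N13: 30+52 = 82 > 70
    N20: 132+52 = 184 > 140
  N15 sheds 116 MW to N13: 116 each.
    N13: 82+116 = 198 > 70
  N24 sheds 156 MW to N20, N22: 78 each.
    N20: 184+78 = 262 > 140
    N22: 30+78 = 108 ≤ 110
Round 4 — N13, N20 trip offline.
  N13 sheds 198 MW: no online neighbours, lost.
  N20 sheds 262 MW: no online neighbours, lost.
No further trips.

4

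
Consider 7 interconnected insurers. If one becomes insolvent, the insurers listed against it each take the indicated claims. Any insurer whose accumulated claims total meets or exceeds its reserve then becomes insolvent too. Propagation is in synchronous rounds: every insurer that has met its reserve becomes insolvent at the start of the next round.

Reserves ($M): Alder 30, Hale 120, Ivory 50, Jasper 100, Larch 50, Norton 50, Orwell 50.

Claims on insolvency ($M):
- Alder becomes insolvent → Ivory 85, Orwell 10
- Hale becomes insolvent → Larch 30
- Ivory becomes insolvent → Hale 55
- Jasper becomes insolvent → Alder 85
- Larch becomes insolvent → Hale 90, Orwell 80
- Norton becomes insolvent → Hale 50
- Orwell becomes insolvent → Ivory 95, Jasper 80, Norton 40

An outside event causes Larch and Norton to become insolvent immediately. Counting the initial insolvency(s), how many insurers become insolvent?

5

Round 1 — Larch, Norton become insolvent (initial).
  Hale: +90+50 → 140 ≥ 120
  Orwell: +80 → 80 ≥ 50
Round 2 — Hale, Orwell become insolvent.
  Ivory: +95 → 95 ≥ 50
  Jasper: +80 → 80 < 100
Round 3 — Ivory becomes insolvent.
No further insolvencies.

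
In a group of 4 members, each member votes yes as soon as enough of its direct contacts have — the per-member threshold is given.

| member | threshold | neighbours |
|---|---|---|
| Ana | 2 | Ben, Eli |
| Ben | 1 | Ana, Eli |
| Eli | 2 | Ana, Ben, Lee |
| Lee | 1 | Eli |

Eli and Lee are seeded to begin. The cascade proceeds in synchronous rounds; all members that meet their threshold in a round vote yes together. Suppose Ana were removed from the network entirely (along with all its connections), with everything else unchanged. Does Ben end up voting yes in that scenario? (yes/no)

yes

With Ana removed:
Round 1 — Eli, Lee vote yes (initial).
Round 2 — checking thresholds:
  Ben: 1 of 1 neighbours ≥ 1, votes yes.
Round 3 — no new yes votes; cascade stops.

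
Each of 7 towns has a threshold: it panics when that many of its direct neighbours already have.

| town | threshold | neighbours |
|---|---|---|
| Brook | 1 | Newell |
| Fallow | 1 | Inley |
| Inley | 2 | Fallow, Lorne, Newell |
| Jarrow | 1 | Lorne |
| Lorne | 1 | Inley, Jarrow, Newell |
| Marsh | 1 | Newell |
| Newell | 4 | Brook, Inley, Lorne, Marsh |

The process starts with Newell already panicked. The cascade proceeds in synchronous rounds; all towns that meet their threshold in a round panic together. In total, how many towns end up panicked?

7

Round 1 — Newell panics (initial).
Round 2 — checking thresholds:
  Brook: 1 of 1 neighbours ≥ 1, panics.
  Inley: 1 of 3 neighbours < 2, below threshold.
  Lorne: 1 of 3 neighbours ≥ 1, panics.
  Marsh: 1 of 1 neighbours ≥ 1, panics.
Round 3 — checking thresholds:
  Inley: 2 of 3 neighbours ≥ 2, panics.
  Jarrow: 1 of 1 neighbours ≥ 1, panics.
Round 4 — checking thresholds:
  Fallow: 1 of 1 neighbours ≥ 1, panics.
Round 5 — no new panics; cascade stops.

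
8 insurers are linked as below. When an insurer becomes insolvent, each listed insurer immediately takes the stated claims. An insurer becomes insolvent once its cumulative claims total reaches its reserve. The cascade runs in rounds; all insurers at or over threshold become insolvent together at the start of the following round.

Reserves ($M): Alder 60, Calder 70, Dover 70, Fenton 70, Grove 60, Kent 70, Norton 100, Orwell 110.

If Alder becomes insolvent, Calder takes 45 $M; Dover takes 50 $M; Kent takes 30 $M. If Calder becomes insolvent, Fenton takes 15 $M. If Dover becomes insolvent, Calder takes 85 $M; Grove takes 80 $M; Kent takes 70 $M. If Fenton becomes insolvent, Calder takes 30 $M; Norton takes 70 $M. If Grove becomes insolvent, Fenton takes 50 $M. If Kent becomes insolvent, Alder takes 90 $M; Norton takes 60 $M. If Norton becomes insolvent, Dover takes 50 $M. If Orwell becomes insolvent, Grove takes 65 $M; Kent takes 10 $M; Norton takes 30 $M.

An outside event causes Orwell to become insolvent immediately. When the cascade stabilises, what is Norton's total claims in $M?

Round 1 — Orwell becomes insolvent (initial).
  Grove: +65 → 65 ≥ 60
  Kent: +10 → 10 < 70
  Norton: +30 → 30 < 100
Round 2 — Grove becomes insolvent.
  Fenton: +50 → 50 < 70
No further insolvencies.

30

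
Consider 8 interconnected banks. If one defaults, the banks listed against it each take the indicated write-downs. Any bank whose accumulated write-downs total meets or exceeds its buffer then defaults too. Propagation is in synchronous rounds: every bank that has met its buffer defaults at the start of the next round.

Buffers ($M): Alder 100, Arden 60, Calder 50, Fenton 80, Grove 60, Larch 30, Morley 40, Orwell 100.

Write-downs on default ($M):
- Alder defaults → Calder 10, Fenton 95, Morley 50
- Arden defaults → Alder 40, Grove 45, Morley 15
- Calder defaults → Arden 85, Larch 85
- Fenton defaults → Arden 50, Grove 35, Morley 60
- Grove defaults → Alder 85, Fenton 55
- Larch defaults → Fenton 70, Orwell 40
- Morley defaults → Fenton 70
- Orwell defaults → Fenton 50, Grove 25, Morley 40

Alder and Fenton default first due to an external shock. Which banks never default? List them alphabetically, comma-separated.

Round 1 — Alder, Fenton default (initial).
  Arden: +50 → 50 < 60
  Calder: +10 → 10 < 50
  Grove: +35 → 35 < 60
  Morley: +50+60 → 110 ≥ 40
Round 2 — Morley defaults.
No further defaults.

Arden, Calder, Grove, Larch, Orwell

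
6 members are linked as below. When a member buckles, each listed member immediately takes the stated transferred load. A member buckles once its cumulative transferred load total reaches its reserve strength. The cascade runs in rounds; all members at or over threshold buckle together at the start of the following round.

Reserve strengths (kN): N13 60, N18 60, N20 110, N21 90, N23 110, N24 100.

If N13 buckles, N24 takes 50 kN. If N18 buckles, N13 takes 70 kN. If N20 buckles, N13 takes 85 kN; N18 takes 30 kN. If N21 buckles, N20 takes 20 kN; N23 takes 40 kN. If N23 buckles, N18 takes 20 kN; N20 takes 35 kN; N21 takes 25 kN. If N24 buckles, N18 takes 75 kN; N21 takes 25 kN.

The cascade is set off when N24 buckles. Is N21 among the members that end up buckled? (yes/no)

Round 1 — N24 buckles (initial).
  N18: +75 → 75 ≥ 60
  N21: +25 → 25 < 90
Round 2 — N18 buckles.
  N13: +70 → 70 ≥ 60
Round 3 — N13 buckles.
No further bucklings.

no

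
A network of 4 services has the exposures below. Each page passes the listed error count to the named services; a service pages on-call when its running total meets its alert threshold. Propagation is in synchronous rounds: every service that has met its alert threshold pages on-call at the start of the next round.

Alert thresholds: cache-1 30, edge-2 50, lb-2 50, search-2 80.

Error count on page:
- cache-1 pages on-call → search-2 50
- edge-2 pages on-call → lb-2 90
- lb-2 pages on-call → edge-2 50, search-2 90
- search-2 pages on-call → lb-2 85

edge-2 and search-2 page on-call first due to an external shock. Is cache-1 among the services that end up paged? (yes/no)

no

Round 1 — edge-2, search-2 page on-call (initial).
  lb-2: +90+85 → 175 ≥ 50
Round 2 — lb-2 pages on-call.
No further pages.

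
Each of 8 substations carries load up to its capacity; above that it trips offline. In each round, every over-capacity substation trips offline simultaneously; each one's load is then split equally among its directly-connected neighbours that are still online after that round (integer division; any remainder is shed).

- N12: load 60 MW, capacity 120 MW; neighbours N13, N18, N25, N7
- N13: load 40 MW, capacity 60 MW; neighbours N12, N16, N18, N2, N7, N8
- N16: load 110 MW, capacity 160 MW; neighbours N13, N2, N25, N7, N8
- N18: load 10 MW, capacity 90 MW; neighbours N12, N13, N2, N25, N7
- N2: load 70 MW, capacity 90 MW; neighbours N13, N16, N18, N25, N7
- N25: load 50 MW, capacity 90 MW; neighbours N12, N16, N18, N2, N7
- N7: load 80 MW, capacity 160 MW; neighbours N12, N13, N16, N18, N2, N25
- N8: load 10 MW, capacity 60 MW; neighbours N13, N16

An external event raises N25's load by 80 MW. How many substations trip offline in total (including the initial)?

8

Round 1 — N25 at 130 > 90. N25 trips offline.
  N25 sheds 130 MW to N12, N16, N18, N2, N7: 26 each.
    N12: 60+26 = 86 ≤ 120
    N16: 110+26 = 136 ≤ 160
    N18: 10+26 = 36 ≤ 90
    N2: 70+26 = 96 > 90
    N7: 80+26 = 106 ≤ 160
Round 2 — N2 trips offline.
  N2 sheds 96 MW to N13, N16, N18, N7: 24 each.
    N13: 40+24 = 64 > 60
    N16: 136+24 = 160 ≤ 160
    N18: 36+24 = 60 ≤ 90
    N7: 106+24 = 130 ≤ 160
Round 3 — N13 trips offline.
  N13 sheds 64 MW to N12, N16, N18, N7, N8: 12 each (4 lost).
    N12: 86+12 = 98 ≤ 120
    N16: 160+12 = 172 > 160
    N18: 60+12 = 72 ≤ 90
    N7: 130+12 = 142 ≤ 160
    N8: 10+12 = 22 ≤ 60
Round 4 — N16 trips offline.
  N16 sheds 172 MW to N7, N8: 86 each.
    N7: 142+86 = 228 > 160
    N8: 22+86 = 108 > 60
Round 5 — N7, N8 trip offline.
  N7 sheds 228 MW to N12, N18: 114 each.
    N12: 98+114 = 212 > 120
    N18: 72+114 = 186 > 90
  N8 sheds 108 MW: no online neighbours, lost.
Round 6 — N12, N18 trip offline.
  N12 sheds 212 MW: no online neighbours, lost.
  N18 sheds 186 MW: no online neighbours, lost.
No further trips.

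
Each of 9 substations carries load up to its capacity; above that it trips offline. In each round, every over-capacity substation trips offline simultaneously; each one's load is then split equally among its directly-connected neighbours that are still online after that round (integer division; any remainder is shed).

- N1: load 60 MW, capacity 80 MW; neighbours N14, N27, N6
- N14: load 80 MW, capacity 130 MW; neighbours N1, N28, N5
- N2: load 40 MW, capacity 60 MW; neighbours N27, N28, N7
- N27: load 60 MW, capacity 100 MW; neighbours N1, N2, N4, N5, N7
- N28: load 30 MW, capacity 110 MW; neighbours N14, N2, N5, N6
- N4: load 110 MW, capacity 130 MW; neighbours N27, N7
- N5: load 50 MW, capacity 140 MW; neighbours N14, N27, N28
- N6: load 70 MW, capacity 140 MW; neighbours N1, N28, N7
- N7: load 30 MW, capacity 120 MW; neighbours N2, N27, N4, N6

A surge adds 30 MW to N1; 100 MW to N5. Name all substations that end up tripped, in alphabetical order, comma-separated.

Round 1 — N1 at 90 > 80; N5 at 150 > 140. N1, N5 trip offline.
  N1 sheds 90 MW to N14, N27, N6: 30 each.
    N14: 80+30 = 110 ≤ 130
    N27: 60+30 = 90 ≤ 100
    N6: 70+30 = 100 ≤ 140
  N5 sheds 150 MW to N14, N27, N28: 50 each.
    N14: 110+50 = 160 > 130
    N27: 90+50 = 140 > 100
    N28: 30+50 = 80 ≤ 110
Round 2 — N14, N27 trip offline.
  N14 sheds 160 MW to N28: 160 each.
    N28: 80+160 = 240 > 110
  N27 sheds 140 MW to N2, N4, N7: 46 each (2 lost).
    N2: 40+46 = 86 > 60
    N4: 110+46 = 156 > 130
    N7: 30+46 = 76 ≤ 120
Round 3 — N2, N28, N4 trip offline.
  N2 sheds 86 MW to N7: 86 each.
    N7: 76+86 = 162 > 120
  N28 sheds 240 MW to N6: 240 each.
    N6: 100+240 = 340 > 140
  N4 sheds 156 MW to N7: 156 each.
    N7: 162+156 = 318 > 120
Round 4 — N6, N7 trip offline.
  N6 sheds 340 MW: no online neighbours, lost.
  N7 sheds 318 MW: no online neighbours, lost.
No further trips.

N1, N14, N2, N27, N28, N4, N5, N6, N7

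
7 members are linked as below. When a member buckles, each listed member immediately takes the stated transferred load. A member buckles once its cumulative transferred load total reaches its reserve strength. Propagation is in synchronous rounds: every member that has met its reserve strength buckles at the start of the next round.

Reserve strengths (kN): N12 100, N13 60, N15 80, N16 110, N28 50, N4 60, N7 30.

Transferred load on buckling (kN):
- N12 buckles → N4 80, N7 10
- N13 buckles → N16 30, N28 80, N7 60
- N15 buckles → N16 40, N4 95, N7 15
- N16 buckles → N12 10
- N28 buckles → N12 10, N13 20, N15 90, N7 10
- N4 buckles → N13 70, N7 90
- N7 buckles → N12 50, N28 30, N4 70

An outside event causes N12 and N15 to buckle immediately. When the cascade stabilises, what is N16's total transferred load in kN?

70

Round 1 — N12, N15 buckle (initial).
  N16: +40 → 40 < 110
  N4: +80+95 → 175 ≥ 60
  N7: +10+15 → 25 < 30
Round 2 — N4 buckles.
  N13: +70 → 70 ≥ 60
  N7: +90 → 115 ≥ 30
Round 3 — N13, N7 buckle.
  N16: +30 → 70 < 110
  N28: +80+30 → 110 ≥ 50
Round 4 — N28 buckles.
No further bucklings.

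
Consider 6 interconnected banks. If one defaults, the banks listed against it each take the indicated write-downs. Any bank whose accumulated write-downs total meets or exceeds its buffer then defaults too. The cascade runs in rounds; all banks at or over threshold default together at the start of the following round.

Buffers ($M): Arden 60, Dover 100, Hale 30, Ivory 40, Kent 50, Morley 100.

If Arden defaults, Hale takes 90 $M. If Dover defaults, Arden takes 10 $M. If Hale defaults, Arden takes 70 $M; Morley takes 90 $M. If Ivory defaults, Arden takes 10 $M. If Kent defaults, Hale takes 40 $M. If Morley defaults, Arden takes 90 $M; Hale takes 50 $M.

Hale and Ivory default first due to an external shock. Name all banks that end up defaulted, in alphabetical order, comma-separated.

Arden, Hale, Ivory

Round 1 — Hale, Ivory default (initial).
  Arden: +70+10 → 80 ≥ 60
  Morley: +90 → 90 < 100
Round 2 — Arden defaults.
No further defaults.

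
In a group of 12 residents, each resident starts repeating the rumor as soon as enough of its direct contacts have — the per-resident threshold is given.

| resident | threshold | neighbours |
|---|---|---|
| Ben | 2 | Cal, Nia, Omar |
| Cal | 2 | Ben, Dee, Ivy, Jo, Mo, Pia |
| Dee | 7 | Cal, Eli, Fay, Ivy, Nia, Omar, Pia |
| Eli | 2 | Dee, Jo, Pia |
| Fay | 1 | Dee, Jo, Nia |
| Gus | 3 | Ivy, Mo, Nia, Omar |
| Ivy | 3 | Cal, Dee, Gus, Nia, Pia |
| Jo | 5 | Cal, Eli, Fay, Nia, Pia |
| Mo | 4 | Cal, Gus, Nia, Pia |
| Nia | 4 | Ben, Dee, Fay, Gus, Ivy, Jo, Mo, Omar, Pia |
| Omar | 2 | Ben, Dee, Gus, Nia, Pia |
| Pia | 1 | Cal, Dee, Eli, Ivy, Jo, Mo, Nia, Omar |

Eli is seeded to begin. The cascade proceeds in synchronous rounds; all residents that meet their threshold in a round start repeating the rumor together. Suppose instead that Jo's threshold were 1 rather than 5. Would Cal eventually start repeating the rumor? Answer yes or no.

yes

With Jo's threshold at 1:
Round 1 — Eli starts repeating the rumor (initial).
Round 2 — checking thresholds:
  Dee: 1 of 7 neighbours < 7, holds.
  Jo: 1 of 5 neighbours ≥ 1, starts repeating the rumor.
  Pia: 1 of 8 neighbours ≥ 1, starts repeating the rumor.
Round 3 — checking thresholds:
  Cal: 2 of 6 neighbours ≥ 2, starts repeating the rumor.
  Dee: 2 of 7 neighbours < 7, holds.
  Fay: 1 of 3 neighbours ≥ 1, starts repeating the rumor.
  Ivy: 1 of 5 neighbours < 3, holds.
  Mo: 1 of 4 neighbours < 4, holds.
  Nia: 2 of 9 neighbours < 4, holds.
  Omar: 1 of 5 neighbours < 2, holds.
Round 4 — no new spreads; cascade stops.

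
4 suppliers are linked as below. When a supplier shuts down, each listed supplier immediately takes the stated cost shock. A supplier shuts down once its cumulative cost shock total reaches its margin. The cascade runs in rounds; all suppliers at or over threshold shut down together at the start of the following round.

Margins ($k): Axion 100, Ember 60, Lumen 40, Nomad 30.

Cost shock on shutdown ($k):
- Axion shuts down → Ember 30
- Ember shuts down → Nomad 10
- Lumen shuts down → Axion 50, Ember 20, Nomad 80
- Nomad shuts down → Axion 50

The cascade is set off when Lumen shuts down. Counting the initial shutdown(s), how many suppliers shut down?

3

Round 1 — Lumen shuts down (initial).
  Axion: +50 → 50 < 100
  Ember: +20 → 20 < 60
  Nomad: +80 → 80 ≥ 30
Round 2 — Nomad shuts down.
  Axion: +50 → 100 ≥ 100
Round 3 — Axion shuts down.
  Ember: +30 → 50 < 60
No further shutdowns.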